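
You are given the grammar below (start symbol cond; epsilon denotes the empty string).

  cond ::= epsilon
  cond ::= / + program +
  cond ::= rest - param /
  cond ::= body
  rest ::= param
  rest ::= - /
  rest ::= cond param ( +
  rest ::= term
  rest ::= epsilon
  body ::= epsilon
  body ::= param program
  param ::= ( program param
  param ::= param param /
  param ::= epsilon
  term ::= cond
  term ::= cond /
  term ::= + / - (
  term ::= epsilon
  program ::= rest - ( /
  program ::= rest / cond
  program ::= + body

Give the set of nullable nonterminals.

Directly nullable (have an epsilon-production): cond, rest, body, param, term.
No other nonterminal has a production whose RHS symbols are all nullable.

{ body, cond, param, rest, term }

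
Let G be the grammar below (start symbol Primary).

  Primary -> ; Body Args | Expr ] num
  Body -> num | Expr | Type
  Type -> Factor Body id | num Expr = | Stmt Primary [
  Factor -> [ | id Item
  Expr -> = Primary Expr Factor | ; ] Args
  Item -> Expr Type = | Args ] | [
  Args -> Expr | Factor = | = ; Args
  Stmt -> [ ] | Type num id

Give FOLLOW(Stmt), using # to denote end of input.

{ ;, = }

In Type -> Stmt Primary [: add FIRST(Primary [) = { ;, = }.
Union: FOLLOW(Stmt) = { ;, = }.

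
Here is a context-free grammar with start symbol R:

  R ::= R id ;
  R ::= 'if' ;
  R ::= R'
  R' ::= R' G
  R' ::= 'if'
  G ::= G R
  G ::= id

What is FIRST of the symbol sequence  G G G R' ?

{ id }

Add FIRST(G) = { id }; G is not nullable, stop.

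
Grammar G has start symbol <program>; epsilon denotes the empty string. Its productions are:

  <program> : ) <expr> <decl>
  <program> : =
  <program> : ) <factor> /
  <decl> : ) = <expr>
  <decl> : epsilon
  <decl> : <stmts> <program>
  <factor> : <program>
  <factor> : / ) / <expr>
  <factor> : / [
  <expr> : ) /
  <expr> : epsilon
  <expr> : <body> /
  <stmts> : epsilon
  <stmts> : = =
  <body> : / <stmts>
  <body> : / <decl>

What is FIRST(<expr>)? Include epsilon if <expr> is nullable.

<expr> : ) / contributes {)}.
<expr> : epsilon contributes epsilon.
From <expr> : <body> /: add FIRST(<body>) = { / }.
Union: FIRST(<expr>) = { ), /, epsilon }.

{ ), /, epsilon }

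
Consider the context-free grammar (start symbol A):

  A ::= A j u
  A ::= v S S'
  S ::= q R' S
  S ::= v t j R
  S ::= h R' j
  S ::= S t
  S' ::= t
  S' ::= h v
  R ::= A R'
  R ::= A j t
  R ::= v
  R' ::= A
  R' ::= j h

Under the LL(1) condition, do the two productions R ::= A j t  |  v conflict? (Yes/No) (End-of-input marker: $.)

FIRST(A j t) = { v } and FIRST(v) = { v }.
Both contain v, so the two alternatives are not disjoint — LL(1) conflict.

Yes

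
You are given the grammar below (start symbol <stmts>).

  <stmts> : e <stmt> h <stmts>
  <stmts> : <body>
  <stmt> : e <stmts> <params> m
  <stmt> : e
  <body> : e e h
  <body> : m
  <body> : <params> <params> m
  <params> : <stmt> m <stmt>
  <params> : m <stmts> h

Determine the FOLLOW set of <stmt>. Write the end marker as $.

{ e, h, m }

In <stmts> : e <stmt> h <stmts>: add FIRST(h <stmts>) = { h }.
In <params> : <stmt> m <stmt>: add FIRST(m <stmt>) = { m }.
In <params> : <stmt> m <stmt>: <stmt> is at the end, add FOLLOW(<params>) = { e, m }.
Union: FOLLOW(<stmt>) = { e, h, m }.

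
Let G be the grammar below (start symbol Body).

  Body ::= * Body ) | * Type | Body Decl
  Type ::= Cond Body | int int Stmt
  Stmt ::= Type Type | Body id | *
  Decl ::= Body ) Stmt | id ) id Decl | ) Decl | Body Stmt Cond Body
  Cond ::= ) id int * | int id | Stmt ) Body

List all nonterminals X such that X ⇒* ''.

No nonterminal has an empty production or an RHS whose symbols are all nullable.

{ } (none)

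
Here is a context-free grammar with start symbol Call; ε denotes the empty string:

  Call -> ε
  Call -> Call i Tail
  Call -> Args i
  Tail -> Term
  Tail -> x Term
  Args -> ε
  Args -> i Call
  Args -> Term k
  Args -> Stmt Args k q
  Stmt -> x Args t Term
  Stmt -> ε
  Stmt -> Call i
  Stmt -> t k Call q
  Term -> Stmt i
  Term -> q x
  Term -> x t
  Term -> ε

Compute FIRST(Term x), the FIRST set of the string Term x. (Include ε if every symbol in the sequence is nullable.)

Add FIRST(Term)\{ε} = { i, k, q, t, x }; Term is nullable, continue.
x is a terminal; add {x} and stop.

{ i, k, q, t, x }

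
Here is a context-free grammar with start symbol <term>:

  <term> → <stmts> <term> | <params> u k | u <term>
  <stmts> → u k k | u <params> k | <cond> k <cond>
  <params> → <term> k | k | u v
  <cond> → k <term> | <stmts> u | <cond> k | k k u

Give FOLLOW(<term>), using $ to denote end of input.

{ $, k, u }

<term> is the start symbol, so $ ∈ FOLLOW(<term>).
In <term> → <stmts> <term>: <term> is at the end, add FOLLOW(<term>) = { $, k, u }.
In <term> → u <term>: <term> is at the end, add FOLLOW(<term>) = { $, k, u }.
In <params> → <term> k: add FIRST(k) = { k }.
In <cond> → k <term>: <term> is at the end, add FOLLOW(<cond>) = { k, u }.
Union: FOLLOW(<term>) = { $, k, u }.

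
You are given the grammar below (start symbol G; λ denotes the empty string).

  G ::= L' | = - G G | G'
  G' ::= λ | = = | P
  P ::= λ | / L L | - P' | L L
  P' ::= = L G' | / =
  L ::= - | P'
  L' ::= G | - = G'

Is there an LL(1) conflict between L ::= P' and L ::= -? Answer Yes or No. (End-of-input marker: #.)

FIRST(P') = { /, = } and FIRST(-) = { - }.
The FIRST sets are disjoint and neither alternative is nullable — no conflict.

No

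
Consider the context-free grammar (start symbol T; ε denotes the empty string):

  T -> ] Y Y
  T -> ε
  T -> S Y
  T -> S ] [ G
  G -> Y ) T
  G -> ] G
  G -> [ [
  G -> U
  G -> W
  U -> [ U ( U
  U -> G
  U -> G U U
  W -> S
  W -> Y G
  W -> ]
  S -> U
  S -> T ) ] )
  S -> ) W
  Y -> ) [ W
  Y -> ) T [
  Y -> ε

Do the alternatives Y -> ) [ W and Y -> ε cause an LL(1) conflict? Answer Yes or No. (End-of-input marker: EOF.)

Yes

FIRST() [ W) = { ) } and FIRST(ε) = { ε }.
The second alternative is nullable and FOLLOW(Y) = { EOF, (, ), [, ] } shares ) with FIRST of the first — conflict.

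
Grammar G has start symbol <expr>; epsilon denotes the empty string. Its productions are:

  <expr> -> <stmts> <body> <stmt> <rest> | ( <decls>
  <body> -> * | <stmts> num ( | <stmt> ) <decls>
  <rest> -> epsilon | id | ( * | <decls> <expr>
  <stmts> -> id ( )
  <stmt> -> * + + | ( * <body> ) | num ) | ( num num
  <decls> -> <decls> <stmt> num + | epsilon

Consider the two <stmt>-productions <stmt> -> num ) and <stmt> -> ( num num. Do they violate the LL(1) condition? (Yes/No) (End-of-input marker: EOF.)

FIRST(num )) = { num } and FIRST(( num num) = { ( }.
The FIRST sets are disjoint and neither alternative is nullable — no conflict.

No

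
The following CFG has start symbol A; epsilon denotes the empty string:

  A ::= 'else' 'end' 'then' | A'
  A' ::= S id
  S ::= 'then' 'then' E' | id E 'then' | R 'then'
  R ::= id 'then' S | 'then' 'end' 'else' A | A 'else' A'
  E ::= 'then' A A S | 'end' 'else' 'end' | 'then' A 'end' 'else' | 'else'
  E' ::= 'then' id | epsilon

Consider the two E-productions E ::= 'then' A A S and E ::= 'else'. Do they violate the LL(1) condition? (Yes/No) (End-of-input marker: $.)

No

FIRST('then' A A S) = { 'then' } and FIRST('else') = { 'else' }.
The FIRST sets are disjoint and neither alternative is nullable — no conflict.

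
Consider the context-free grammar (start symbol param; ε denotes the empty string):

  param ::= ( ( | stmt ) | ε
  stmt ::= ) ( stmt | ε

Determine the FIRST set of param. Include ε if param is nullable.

{ (, ), ε }

param ::= ( ( contributes {(}.
From param ::= stmt ): stmt nullable, take FIRST(stmt) ∪ {)} = { ) }.
param ::= ε contributes ε.
Union: FIRST(param) = { (, ), ε }.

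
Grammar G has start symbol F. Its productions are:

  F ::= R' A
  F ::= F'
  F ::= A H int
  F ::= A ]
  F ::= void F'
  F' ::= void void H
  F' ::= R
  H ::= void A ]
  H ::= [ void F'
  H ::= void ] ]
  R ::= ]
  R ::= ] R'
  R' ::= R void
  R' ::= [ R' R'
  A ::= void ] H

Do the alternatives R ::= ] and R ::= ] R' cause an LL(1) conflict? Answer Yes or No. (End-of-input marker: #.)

Yes

FIRST(]) = { ] } and FIRST(] R') = { ] }.
Both contain ], so the two alternatives are not disjoint — LL(1) conflict.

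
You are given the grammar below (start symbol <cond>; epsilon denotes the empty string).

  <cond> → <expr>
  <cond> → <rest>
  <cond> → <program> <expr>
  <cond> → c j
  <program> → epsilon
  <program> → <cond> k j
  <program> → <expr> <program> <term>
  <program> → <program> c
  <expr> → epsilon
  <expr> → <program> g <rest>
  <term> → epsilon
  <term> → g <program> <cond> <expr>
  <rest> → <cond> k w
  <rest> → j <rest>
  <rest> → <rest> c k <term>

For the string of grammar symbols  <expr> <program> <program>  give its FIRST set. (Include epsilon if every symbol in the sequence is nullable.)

Add FIRST(<expr>)\{epsilon} = { c, g, j, k }; <expr> is nullable, continue.
Add FIRST(<program>)\{epsilon} = { c, g, j, k }; <program> is nullable, continue.
Add FIRST(<program>)\{epsilon} = { c, g, j, k }; <program> is nullable, continue.
Every symbol is nullable, so include epsilon.

{ c, g, j, k, epsilon }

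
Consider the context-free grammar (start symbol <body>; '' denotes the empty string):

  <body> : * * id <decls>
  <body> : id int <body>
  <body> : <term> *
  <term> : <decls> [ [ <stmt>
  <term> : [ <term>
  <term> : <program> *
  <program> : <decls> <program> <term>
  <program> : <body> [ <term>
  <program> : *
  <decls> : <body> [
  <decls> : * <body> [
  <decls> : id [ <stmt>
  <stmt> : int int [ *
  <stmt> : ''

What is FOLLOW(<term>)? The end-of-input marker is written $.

In <body> : <term> *: add FIRST(*) = { * }.
In <term> : [ <term>: <term> is at the end, add FOLLOW(<term>) = { *, [, id }.
In <program> : <decls> <program> <term>: <term> is at the end, add FOLLOW(<program>) = { *, [, id }.
In <program> : <body> [ <term>: <term> is at the end, add FOLLOW(<program>) = { *, [, id }.
Union: FOLLOW(<term>) = { *, [, id }.

{ *, [, id }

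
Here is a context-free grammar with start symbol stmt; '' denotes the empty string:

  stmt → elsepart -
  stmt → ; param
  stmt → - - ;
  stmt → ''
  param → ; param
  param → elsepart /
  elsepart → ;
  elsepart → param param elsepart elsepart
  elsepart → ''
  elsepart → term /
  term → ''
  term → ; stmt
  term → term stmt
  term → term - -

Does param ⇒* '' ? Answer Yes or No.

No

Nullable nonterminals: elsepart, stmt, term.
No production of param has an RHS whose symbols are all nullable, so param is not nullable.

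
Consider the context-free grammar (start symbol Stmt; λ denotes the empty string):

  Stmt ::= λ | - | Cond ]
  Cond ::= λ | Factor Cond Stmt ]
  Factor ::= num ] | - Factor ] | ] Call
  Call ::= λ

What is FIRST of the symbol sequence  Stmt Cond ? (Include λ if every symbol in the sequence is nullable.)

Add FIRST(Stmt)\{λ} = { -, ], num }; Stmt is nullable, continue.
Add FIRST(Cond)\{λ} = { -, ], num }; Cond is nullable, continue.
Every symbol is nullable, so include λ.

{ -, ], num, λ }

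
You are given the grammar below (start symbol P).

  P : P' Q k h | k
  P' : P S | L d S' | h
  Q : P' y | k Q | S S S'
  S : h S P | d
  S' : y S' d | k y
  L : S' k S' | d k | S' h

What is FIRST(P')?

From P' : P S: add FIRST(P) = { d, h, k, y }.
From P' : L d S': add FIRST(L) = { d, k, y }.
P' : h contributes {h}.
Union: FIRST(P') = { d, h, k, y }.

{ d, h, k, y }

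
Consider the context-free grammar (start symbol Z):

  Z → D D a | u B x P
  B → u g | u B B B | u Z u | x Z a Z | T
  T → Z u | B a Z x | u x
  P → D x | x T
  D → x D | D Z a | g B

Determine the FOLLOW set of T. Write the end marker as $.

{ $, a, g, u, x }

In B → T: T is at the end, add FOLLOW(B) = { a, g, u, x }.
In P → x T: T is at the end, add FOLLOW(P) = { $, a, g, u, x }.
Union: FOLLOW(T) = { $, a, g, u, x }.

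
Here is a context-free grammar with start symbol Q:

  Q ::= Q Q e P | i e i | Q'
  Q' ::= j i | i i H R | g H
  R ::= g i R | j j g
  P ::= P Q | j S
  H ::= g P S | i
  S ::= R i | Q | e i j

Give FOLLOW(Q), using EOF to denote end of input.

Q is the start symbol, so EOF ∈ FOLLOW(Q).
In Q ::= Q Q e P: add FIRST(Q e P) = { g, i, j }.
In Q ::= Q Q e P: add FIRST(e P) = { e }.
In P ::= P Q: Q is at the end, add FOLLOW(P) = { EOF, e, g, i, j }.
In S ::= Q: Q is at the end, add FOLLOW(S) = { EOF, e, g, i, j }.
Union: FOLLOW(Q) = { EOF, e, g, i, j }.

{ EOF, e, g, i, j }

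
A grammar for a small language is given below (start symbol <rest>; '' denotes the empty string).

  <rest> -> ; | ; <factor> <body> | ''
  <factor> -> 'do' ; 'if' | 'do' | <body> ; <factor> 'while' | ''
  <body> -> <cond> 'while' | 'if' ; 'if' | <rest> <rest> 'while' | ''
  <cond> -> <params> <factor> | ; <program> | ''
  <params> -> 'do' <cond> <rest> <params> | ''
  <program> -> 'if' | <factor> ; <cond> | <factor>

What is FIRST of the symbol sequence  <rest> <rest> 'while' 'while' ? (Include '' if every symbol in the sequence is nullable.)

Add FIRST(<rest>)\{''} = { ; }; <rest> is nullable, continue.
Add FIRST(<rest>)\{''} = { ; }; <rest> is nullable, continue.
'while' is a terminal; add {'while'} and stop.

{ 'while', ; }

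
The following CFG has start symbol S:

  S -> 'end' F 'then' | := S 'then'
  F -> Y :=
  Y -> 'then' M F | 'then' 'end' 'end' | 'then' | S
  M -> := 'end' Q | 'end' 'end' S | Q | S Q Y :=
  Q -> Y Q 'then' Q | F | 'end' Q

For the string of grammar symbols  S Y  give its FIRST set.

{ 'end', := }

Add FIRST(S) = { 'end', := }; S is not nullable, stop.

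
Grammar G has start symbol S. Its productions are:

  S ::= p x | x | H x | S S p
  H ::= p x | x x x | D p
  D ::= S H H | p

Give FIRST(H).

{ p, x }

H ::= p x contributes {p}.
H ::= x x x contributes {x}.
From H ::= D p: add FIRST(D) = { p, x }.
Union: FIRST(H) = { p, x }.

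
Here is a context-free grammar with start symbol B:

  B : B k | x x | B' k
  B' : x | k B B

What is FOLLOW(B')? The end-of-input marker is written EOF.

In B : B' k: add FIRST(k) = { k }.
Union: FOLLOW(B') = { k }.

{ k }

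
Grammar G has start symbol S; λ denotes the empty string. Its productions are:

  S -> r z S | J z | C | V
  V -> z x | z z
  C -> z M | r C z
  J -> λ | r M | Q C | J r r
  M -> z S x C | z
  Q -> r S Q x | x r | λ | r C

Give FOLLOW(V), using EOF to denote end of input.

{ EOF, r, x }

In S -> V: V is at the end, add FOLLOW(S) = { EOF, r, x }.
Union: FOLLOW(V) = { EOF, r, x }.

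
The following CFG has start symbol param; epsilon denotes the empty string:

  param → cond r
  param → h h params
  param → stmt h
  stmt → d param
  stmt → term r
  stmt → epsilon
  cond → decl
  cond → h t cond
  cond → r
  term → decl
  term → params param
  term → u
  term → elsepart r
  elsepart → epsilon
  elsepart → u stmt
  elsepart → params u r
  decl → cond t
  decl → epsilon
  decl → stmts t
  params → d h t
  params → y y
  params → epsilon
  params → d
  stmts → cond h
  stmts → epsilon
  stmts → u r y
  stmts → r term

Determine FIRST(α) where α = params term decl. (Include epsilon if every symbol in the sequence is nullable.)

Add FIRST(params)\{epsilon} = { d, y }; params is nullable, continue.
Add FIRST(term)\{epsilon} = { d, h, r, t, u, y }; term is nullable, continue.
Add FIRST(decl)\{epsilon} = { h, r, t, u }; decl is nullable, continue.
Every symbol is nullable, so include epsilon.

{ d, h, r, t, u, y, epsilon }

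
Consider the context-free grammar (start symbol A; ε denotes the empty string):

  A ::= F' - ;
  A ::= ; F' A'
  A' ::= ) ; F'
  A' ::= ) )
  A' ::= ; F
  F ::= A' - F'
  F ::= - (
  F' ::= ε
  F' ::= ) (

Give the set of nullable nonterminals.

Directly nullable (have an ε-production): F'.
No other nonterminal has a production whose RHS symbols are all nullable.

{ F' }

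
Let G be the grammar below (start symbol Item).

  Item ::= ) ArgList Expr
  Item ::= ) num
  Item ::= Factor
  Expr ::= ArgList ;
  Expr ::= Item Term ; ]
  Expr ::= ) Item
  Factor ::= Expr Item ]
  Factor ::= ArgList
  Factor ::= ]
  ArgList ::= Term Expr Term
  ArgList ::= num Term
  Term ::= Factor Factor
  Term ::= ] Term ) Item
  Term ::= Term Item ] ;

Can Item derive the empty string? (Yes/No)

No nonterminal in this grammar is nullable.
No production of Item has an RHS whose symbols are all nullable, so Item is not nullable.

No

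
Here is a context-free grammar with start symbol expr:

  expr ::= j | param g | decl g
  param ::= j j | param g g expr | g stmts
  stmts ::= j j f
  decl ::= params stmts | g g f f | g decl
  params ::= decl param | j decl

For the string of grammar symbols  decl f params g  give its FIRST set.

Add FIRST(decl) = { g, j }; decl is not nullable, stop.

{ g, j }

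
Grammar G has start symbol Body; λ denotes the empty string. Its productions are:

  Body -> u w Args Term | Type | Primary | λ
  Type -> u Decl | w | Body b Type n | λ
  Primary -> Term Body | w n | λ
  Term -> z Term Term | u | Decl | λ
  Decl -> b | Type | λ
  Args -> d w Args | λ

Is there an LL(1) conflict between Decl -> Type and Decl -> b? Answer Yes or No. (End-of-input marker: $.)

Yes

FIRST(Type) = { b, u, w, z, λ } and FIRST(b) = { b }.
Both contain b, so the two alternatives are not disjoint — LL(1) conflict.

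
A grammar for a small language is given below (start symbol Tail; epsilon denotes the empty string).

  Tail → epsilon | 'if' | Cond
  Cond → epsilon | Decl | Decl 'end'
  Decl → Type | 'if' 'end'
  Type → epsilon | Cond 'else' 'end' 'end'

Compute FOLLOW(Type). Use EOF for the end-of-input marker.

In Decl → Type: Type is at the end, add FOLLOW(Decl) = { EOF, 'else', 'end' }.
Union: FOLLOW(Type) = { EOF, 'else', 'end' }.

{ EOF, 'else', 'end' }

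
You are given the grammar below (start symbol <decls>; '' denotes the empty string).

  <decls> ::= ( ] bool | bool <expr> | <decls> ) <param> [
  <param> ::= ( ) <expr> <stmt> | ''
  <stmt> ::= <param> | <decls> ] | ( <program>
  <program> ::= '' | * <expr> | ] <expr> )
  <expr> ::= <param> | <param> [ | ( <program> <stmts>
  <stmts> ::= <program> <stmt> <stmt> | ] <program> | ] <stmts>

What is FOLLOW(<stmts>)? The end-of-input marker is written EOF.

{ EOF, (, ), *, [, ], bool }

In <expr> ::= ( <program> <stmts>: <stmts> is at the end, add FOLLOW(<expr>) = { EOF, (, ), *, [, ], bool }.
In <stmts> ::= ] <stmts>: <stmts> is at the end, add FOLLOW(<stmts>) = { EOF, (, ), *, [, ], bool }.
Union: FOLLOW(<stmts>) = { EOF, (, ), *, [, ], bool }.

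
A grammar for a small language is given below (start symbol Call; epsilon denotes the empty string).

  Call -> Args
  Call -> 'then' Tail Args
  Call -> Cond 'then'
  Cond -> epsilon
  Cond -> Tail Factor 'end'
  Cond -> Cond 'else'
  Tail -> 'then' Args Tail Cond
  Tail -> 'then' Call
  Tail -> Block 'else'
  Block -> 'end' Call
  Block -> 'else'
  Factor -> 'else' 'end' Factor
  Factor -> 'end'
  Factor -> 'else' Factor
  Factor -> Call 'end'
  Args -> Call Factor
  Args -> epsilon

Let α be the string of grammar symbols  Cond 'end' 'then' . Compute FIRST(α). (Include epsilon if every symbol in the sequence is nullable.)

Add FIRST(Cond)\{epsilon} = { 'else', 'end', 'then' }; Cond is nullable, continue.
'end' is a terminal; add {'end'} and stop.

{ 'else', 'end', 'then' }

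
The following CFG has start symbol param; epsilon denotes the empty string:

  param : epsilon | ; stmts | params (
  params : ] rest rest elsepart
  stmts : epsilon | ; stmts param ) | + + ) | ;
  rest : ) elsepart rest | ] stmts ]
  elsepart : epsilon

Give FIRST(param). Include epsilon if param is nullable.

param : epsilon contributes epsilon.
param : ; stmts contributes {;}.
From param : params (: add FIRST(params) = { ] }.
Union: FIRST(param) = { ;, ], epsilon }.

{ ;, ], epsilon }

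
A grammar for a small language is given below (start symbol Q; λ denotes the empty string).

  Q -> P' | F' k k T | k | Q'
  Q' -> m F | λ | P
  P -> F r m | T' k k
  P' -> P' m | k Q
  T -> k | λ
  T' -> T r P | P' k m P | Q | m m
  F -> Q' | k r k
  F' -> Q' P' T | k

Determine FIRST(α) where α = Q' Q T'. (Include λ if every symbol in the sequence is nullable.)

Add FIRST(Q')\{λ} = { k, m, r }; Q' is nullable, continue.
Add FIRST(Q)\{λ} = { k, m, r }; Q is nullable, continue.
Add FIRST(T')\{λ} = { k, m, r }; T' is nullable, continue.
Every symbol is nullable, so include λ.

{ k, m, r, λ }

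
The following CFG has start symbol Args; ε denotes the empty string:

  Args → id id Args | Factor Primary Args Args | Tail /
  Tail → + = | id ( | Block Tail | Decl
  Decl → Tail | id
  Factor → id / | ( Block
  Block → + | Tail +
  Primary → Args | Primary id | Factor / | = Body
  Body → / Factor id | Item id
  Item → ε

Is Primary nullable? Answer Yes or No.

Nullable nonterminals: Item.
No production of Primary has an RHS whose symbols are all nullable, so Primary is not nullable.

No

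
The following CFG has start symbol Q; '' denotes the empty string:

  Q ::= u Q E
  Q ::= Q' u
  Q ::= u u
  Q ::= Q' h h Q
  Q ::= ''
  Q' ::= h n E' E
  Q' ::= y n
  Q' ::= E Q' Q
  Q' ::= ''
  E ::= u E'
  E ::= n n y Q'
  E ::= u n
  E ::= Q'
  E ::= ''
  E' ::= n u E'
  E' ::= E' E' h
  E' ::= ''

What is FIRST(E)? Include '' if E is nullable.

{ h, n, u, y, '' }

E ::= u E' contributes {u}.
E ::= n n y Q' contributes {n}.
E ::= u n contributes {u}.
From E ::= Q': add FIRST(Q') = { h, n, u, y, '' } (including '' since Q' is nullable).
E ::= '' contributes ''.
Union: FIRST(E) = { h, n, u, y, '' }.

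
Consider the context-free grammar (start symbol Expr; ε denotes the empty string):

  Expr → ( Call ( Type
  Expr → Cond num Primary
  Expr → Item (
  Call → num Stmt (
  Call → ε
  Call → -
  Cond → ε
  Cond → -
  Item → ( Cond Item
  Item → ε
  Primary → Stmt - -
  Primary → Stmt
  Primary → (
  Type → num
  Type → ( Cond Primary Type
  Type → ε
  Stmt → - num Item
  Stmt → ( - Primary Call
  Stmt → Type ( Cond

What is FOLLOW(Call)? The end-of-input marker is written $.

{ $, (, -, num }

In Expr → ( Call ( Type: add FIRST(( Type) = { ( }.
In Stmt → ( - Primary Call: Call is at the end, add FOLLOW(Stmt) = { $, (, -, num }.
Union: FOLLOW(Call) = { $, (, -, num }.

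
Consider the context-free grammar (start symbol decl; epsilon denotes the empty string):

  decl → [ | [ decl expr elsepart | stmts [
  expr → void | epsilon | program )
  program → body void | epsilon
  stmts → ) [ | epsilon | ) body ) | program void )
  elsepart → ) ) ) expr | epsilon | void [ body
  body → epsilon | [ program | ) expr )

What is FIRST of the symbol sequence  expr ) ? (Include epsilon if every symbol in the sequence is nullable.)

Add FIRST(expr)\{epsilon} = { ), [, void }; expr is nullable, continue.
) is a terminal; add {)} and stop.

{ ), [, void }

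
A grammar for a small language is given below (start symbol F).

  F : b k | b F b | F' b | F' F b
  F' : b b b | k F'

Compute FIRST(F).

F : b k contributes {b}.
F : b F b contributes {b}.
From F : F' b: add FIRST(F') = { b, k }.
From F : F' F b: add FIRST(F') = { b, k }.
Union: FIRST(F) = { b, k }.

{ b, k }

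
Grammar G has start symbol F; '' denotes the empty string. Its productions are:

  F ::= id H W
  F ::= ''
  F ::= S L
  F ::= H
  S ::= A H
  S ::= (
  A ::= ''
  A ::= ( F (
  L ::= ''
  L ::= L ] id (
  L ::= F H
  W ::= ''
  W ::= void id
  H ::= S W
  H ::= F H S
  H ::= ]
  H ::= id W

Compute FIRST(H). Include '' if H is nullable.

{ (, ], id }

From H ::= S W: add FIRST(S) = { (, ], id }.
From H ::= F H S: F nullable, take FIRST(F) ∪ FIRST(H) = { (, ], id }.
H ::= ] contributes {]}.
H ::= id W contributes {id}.
Union: FIRST(H) = { (, ], id }.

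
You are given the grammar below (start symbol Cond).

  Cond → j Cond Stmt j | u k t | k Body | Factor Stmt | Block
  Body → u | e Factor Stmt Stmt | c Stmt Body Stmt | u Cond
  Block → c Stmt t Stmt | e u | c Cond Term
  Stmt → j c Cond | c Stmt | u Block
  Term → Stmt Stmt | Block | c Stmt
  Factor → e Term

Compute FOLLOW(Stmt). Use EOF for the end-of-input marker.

In Cond → j Cond Stmt j: add FIRST(j) = { j }.
In Cond → Factor Stmt: Stmt is at the end, add FOLLOW(Cond) = { EOF, c, e, j, t, u }.
In Body → e Factor Stmt Stmt: add FIRST(Stmt) = { c, j, u }.
In Body → e Factor Stmt Stmt: Stmt is at the end, add FOLLOW(Body) = { EOF, c, e, j, t, u }.
In Body → c Stmt Body Stmt: add FIRST(Body Stmt) = { c, e, u }.
In Body → c Stmt Body Stmt: Stmt is at the end, add FOLLOW(Body) = { EOF, c, e, j, t, u }.
In Block → c Stmt t Stmt: add FIRST(t Stmt) = { t }.
In Block → c Stmt t Stmt: Stmt is at the end, add FOLLOW(Block) = { EOF, c, e, j, t, u }.
In Stmt → c Stmt: Stmt is at the end, add FOLLOW(Stmt) = { EOF, c, e, j, t, u }.
In Term → Stmt Stmt: add FIRST(Stmt) = { c, j, u }.
In Term → Stmt Stmt: Stmt is at the end, add FOLLOW(Term) = { EOF, c, e, j, t, u }.
In Term → c Stmt: Stmt is at the end, add FOLLOW(Term) = { EOF, c, e, j, t, u }.
Union: FOLLOW(Stmt) = { EOF, c, e, j, t, u }.

{ EOF, c, e, j, t, u }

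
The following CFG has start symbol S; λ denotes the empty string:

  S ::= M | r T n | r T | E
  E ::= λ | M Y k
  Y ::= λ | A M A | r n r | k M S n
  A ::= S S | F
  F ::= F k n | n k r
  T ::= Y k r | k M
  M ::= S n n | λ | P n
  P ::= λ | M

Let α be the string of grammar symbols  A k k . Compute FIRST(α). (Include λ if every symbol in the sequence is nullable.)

Add FIRST(A)\{λ} = { k, n, r }; A is nullable, continue.
k is a terminal; add {k} and stop.

{ k, n, r }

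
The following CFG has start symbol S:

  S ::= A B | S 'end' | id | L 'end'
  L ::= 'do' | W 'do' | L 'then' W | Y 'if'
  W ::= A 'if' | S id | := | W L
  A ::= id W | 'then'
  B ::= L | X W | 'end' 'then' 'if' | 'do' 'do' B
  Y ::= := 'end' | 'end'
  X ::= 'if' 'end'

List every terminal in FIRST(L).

{ 'do', 'end', 'then', :=, id }

L ::= 'do' contributes {'do'}.
From L ::= W 'do': add FIRST(W) = { 'do', 'end', 'then', :=, id }.
From L ::= L 'then' W: add FIRST(L) = { 'do', 'end', 'then', :=, id }.
From L ::= Y 'if': add FIRST(Y) = { 'end', := }.
Union: FIRST(L) = { 'do', 'end', 'then', :=, id }.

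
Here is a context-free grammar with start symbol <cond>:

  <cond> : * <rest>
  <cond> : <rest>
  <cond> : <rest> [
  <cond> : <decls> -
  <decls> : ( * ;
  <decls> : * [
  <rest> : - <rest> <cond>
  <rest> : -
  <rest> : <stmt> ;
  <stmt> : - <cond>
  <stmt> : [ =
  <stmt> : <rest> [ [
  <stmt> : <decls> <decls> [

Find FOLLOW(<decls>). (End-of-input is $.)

{ (, *, -, [ }

In <cond> : <decls> -: add FIRST(-) = { - }.
In <stmt> : <decls> <decls> [: add FIRST(<decls> [) = { (, * }.
In <stmt> : <decls> <decls> [: add FIRST([) = { [ }.
Union: FOLLOW(<decls>) = { (, *, -, [ }.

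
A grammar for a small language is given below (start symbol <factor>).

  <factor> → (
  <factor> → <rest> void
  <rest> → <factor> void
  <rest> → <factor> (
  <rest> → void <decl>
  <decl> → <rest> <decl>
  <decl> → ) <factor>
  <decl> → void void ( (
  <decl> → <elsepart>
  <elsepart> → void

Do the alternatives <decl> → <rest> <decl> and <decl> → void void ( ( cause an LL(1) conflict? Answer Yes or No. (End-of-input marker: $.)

Yes

FIRST(<rest> <decl>) = { (, void } and FIRST(void void ( () = { void }.
Both contain void, so the two alternatives are not disjoint — LL(1) conflict.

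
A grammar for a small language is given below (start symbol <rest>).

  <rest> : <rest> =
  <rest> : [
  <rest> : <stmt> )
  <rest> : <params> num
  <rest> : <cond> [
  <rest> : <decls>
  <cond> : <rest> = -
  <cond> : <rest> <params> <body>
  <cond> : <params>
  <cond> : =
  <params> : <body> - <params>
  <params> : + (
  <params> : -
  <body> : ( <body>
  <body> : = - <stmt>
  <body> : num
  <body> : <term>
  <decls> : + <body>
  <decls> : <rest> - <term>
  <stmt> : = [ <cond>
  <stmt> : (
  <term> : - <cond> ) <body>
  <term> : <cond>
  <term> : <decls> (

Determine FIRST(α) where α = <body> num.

{ (, +, -, =, [, num }

Add FIRST(<body>) = { (, +, -, =, [, num }; <body> is not nullable, stop.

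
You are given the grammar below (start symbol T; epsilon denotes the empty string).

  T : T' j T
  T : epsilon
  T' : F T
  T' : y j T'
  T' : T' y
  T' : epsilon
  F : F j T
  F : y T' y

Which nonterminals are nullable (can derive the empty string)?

Directly nullable (have an epsilon-production): T, T'.
No other nonterminal has a production whose RHS symbols are all nullable.

{ T, T' }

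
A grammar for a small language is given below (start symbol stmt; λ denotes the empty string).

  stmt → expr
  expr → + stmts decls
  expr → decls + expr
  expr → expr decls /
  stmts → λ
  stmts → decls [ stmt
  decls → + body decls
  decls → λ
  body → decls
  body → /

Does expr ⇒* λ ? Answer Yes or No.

No

Nullable nonterminals: body, decls, stmts.
No production of expr has an RHS whose symbols are all nullable, so expr is not nullable.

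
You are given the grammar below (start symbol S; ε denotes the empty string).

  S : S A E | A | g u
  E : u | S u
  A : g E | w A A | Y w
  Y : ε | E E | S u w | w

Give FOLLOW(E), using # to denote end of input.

In S : S A E: E is at the end, add FOLLOW(S) = { #, g, u, w }.
In A : g E: E is at the end, add FOLLOW(A) = { #, g, u, w }.
In Y : E E: add FIRST(E) = { g, u, w }.
In Y : E E: E is at the end, add FOLLOW(Y) = { w }.
Union: FOLLOW(E) = { #, g, u, w }.

{ #, g, u, w }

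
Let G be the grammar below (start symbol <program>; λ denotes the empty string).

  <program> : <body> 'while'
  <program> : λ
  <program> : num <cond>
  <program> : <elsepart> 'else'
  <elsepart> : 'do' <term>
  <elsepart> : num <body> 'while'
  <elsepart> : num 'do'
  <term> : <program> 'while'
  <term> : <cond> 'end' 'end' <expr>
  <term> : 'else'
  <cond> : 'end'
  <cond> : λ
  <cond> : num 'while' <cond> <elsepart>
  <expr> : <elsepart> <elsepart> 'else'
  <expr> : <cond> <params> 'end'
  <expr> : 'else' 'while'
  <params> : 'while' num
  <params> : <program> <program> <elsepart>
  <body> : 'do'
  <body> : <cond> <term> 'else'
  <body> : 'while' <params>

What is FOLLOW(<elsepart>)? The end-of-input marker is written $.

In <program> : <elsepart> 'else': add FIRST('else') = { 'else' }.
In <cond> : num 'while' <cond> <elsepart>: <elsepart> is at the end, add FOLLOW(<cond>) = { $, 'do', 'else', 'end', 'while', num }.
In <expr> : <elsepart> <elsepart> 'else': add FIRST(<elsepart> 'else') = { 'do', num }.
In <expr> : <elsepart> <elsepart> 'else': add FIRST('else') = { 'else' }.
In <params> : <program> <program> <elsepart>: <elsepart> is at the end, add FOLLOW(<params>) = { 'end', 'while' }.
Union: FOLLOW(<elsepart>) = { $, 'do', 'else', 'end', 'while', num }.

{ $, 'do', 'else', 'end', 'while', num }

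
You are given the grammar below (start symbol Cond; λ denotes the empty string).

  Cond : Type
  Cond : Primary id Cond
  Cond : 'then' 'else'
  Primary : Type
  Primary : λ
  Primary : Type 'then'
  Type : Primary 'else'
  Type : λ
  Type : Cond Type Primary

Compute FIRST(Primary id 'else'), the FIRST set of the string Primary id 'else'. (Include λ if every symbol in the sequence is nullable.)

{ 'else', 'then', id }

Add FIRST(Primary)\{λ} = { 'else', 'then', id }; Primary is nullable, continue.
id is a terminal; add {id} and stop.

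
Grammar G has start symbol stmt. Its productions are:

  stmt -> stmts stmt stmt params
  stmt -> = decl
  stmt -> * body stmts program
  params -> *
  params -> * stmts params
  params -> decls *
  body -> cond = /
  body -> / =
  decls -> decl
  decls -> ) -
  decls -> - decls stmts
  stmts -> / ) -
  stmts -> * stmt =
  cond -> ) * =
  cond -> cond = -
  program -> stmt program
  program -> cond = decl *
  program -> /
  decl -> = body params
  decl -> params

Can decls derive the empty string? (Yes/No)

No nonterminal in this grammar is nullable.
No production of decls has an RHS whose symbols are all nullable, so decls is not nullable.

No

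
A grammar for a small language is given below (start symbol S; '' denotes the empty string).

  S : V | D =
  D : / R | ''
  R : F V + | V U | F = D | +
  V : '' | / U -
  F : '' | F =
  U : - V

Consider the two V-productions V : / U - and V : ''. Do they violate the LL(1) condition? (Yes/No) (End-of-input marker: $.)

No

FIRST(/ U -) = { / } and FIRST('') = { '' }.
The second is nullable but FOLLOW(V) = { $, +, -, = } is disjoint from FIRST of the first.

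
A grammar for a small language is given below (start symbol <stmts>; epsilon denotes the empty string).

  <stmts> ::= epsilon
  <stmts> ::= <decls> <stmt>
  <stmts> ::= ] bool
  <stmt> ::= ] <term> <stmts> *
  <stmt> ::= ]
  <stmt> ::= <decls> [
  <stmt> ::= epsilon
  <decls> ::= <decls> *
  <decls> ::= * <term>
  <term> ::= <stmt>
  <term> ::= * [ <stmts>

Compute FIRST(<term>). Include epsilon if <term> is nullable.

{ *, ], epsilon }

From <term> ::= <stmt>: add FIRST(<stmt>) = { *, ], epsilon } (including epsilon since <stmt> is nullable).
<term> ::= * [ <stmts> contributes {*}.
Union: FIRST(<term>) = { *, ], epsilon }.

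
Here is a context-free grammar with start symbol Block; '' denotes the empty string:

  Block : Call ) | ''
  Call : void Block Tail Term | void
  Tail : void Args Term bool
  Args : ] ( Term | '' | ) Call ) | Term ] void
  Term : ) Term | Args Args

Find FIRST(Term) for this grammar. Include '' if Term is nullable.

Term : ) Term contributes {)}.
From Term : Args Args: Args, Args nullable, take FIRST(Args) ∪ FIRST(Args) = { ), ] }; also '' since the whole RHS is nullable.
Union: FIRST(Term) = { ), ], '' }.

{ ), ], '' }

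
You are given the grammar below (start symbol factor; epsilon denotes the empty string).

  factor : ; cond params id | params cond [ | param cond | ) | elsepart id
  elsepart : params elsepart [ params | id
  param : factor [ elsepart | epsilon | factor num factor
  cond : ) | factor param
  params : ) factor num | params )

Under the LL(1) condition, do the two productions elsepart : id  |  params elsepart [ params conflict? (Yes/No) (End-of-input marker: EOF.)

FIRST(id) = { id } and FIRST(params elsepart [ params) = { ) }.
The FIRST sets are disjoint and neither alternative is nullable — no conflict.

No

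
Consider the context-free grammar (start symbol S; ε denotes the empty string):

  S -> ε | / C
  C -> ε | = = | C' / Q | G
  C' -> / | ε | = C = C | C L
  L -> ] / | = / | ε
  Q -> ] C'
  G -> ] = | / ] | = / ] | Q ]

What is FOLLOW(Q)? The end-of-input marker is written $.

In C -> C' / Q: Q is at the end, add FOLLOW(C) = { $, /, =, ] }.
In G -> Q ]: add FIRST(]) = { ] }.
Union: FOLLOW(Q) = { $, /, =, ] }.

{ $, /, =, ] }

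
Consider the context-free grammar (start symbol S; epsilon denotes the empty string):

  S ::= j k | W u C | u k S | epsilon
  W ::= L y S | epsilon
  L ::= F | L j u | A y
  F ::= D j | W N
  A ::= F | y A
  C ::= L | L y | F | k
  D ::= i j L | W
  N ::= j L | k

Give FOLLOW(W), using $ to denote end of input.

{ j, k, u }

In S ::= W u C: add FIRST(u C) = { u }.
In F ::= W N: add FIRST(N) = { j, k }.
In D ::= W: W is at the end, add FOLLOW(D) = { j }.
Union: FOLLOW(W) = { j, k, u }.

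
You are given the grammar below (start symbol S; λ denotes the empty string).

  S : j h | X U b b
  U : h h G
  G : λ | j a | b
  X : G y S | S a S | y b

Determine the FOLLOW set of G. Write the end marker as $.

In U : h h G: G is at the end, add FOLLOW(U) = { b }.
In X : G y S: add FIRST(y S) = { y }.
Union: FOLLOW(G) = { b, y }.

{ b, y }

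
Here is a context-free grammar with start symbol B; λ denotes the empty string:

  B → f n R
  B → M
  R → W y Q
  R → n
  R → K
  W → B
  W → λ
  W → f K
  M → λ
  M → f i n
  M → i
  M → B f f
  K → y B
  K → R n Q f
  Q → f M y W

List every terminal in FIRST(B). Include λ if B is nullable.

B → f n R contributes {f}.
From B → M: add FIRST(M) = { f, i, λ } (including λ since M is nullable).
Union: FIRST(B) = { f, i, λ }.

{ f, i, λ }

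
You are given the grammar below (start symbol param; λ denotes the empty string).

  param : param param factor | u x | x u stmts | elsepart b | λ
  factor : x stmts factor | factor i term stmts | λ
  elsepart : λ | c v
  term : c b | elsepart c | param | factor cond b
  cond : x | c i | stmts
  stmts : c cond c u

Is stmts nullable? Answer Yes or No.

Nullable nonterminals: elsepart, factor, param, term.
No production of stmts has an RHS whose symbols are all nullable, so stmts is not nullable.

No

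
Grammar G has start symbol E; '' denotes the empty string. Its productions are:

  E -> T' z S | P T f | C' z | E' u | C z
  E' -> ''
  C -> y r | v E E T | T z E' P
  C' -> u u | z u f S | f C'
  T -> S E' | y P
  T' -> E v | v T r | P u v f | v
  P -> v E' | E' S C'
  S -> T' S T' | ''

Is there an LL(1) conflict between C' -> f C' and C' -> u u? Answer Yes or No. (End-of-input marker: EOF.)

No

FIRST(f C') = { f } and FIRST(u u) = { u }.
The FIRST sets are disjoint and neither alternative is nullable — no conflict.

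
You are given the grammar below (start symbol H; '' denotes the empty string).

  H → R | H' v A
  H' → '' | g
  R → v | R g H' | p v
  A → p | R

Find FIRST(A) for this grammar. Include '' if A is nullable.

A → p contributes {p}.
From A → R: add FIRST(R) = { p, v }.
Union: FIRST(A) = { p, v }.

{ p, v }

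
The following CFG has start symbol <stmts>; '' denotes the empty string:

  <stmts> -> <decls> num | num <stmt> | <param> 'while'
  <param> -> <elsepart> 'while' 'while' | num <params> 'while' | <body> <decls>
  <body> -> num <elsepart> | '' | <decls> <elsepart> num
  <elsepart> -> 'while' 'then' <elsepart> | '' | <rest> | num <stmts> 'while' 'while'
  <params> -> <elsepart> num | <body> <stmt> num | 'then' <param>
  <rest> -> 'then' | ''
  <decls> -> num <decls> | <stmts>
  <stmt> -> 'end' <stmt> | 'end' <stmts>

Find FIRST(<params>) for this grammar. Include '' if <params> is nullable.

{ 'end', 'then', 'while', num }

From <params> -> <elsepart> num: <elsepart> nullable, take FIRST(<elsepart>) ∪ {num} = { 'then', 'while', num }.
From <params> -> <body> <stmt> num: <body> nullable, take FIRST(<body>) ∪ FIRST(<stmt>) = { 'end', 'then', 'while', num }.
<params> -> 'then' <param> contributes {'then'}.
Union: FIRST(<params>) = { 'end', 'then', 'while', num }.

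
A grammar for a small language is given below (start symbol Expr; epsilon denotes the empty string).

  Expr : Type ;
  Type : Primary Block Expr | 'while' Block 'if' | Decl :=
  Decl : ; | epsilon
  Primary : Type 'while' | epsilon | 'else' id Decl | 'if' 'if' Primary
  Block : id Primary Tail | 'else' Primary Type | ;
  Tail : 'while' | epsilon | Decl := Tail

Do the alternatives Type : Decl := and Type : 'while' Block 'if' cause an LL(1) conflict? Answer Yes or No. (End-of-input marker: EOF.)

No

FIRST(Decl :=) = { :=, ; } and FIRST('while' Block 'if') = { 'while' }.
The FIRST sets are disjoint and neither alternative is nullable — no conflict.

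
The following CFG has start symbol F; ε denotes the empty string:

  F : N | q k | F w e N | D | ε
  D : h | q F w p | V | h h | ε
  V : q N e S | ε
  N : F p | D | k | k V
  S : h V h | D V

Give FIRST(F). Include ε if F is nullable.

{ h, k, p, q, w, ε }

From F : N: add FIRST(N) = { h, k, p, q, w, ε } (including ε since N is nullable).
F : q k contributes {q}.
From F : F w e N: F nullable, take FIRST(F) ∪ {w} = { h, k, p, q, w }.
From F : D: add FIRST(D) = { h, q, ε } (including ε since D is nullable).
F : ε contributes ε.
Union: FIRST(F) = { h, k, p, q, w, ε }.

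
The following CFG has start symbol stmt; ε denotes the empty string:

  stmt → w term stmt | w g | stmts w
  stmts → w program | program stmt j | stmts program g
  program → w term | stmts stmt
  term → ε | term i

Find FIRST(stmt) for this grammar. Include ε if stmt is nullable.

{ w }

stmt → w term stmt contributes {w}.
stmt → w g contributes {w}.
From stmt → stmts w: add FIRST(stmts) = { w }.
Union: FIRST(stmt) = { w }.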